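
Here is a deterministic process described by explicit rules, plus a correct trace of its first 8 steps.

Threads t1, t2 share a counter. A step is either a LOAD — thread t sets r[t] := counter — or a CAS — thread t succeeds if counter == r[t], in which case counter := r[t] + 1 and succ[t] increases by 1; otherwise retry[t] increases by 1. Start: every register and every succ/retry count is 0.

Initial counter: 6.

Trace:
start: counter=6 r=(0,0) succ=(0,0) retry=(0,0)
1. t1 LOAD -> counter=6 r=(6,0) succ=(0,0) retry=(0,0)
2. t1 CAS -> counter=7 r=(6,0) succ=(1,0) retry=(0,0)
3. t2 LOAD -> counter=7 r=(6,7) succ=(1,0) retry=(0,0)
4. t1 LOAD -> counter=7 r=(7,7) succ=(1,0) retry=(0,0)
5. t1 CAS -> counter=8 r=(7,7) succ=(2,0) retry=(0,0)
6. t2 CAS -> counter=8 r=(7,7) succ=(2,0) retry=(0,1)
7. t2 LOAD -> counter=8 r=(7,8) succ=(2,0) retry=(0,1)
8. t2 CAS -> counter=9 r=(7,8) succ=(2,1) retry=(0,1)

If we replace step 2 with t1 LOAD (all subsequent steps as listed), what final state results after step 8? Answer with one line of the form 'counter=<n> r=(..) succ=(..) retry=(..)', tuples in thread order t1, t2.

counter=8 r=(6,7) succ=(1,1) retry=(0,1)

(re-executing from step 2 with the substitution; state before step 2: counter=6 r=(6,0) succ=(0,0) retry=(0,0))
2. t1 LOAD -> counter=6 r=(6,0) succ=(0,0) retry=(0,0)
3. t2 LOAD -> counter=6 r=(6,6) succ=(0,0) retry=(0,0)
4. t1 LOAD -> counter=6 r=(6,6) succ=(0,0) retry=(0,0)
5. t1 CAS -> counter=7 r=(6,6) succ=(1,0) retry=(0,0)
6. t2 CAS -> counter=7 r=(6,6) succ=(1,0) retry=(0,1)
7. t2 LOAD -> counter=7 r=(6,7) succ=(1,0) retry=(0,1)
8. t2 CAS -> counter=8 r=(6,7) succ=(1,1) retry=(0,1)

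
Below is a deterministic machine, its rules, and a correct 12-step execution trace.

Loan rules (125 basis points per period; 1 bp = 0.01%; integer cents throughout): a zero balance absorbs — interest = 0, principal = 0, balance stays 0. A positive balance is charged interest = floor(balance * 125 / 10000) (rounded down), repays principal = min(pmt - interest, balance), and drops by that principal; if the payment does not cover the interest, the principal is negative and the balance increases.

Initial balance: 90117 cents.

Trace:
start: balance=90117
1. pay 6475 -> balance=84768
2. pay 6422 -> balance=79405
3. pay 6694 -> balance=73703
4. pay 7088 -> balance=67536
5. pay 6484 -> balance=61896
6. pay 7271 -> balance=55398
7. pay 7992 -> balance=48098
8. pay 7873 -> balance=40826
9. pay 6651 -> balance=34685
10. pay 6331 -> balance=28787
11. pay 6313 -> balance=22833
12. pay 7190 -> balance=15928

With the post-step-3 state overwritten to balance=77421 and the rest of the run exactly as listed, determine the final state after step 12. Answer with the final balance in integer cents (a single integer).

state after step 3 := balance=77421
4. pay 7088 -> balance=71300
5. pay 6484 -> balance=65707
6. pay 7271 -> balance=59257
7. pay 7992 -> balance=52005
8. pay 7873 -> balance=44782
9. pay 6651 -> balance=38690
10. pay 6331 -> balance=32842
11. pay 6313 -> balance=26939
12. pay 7190 -> balance=20085

20085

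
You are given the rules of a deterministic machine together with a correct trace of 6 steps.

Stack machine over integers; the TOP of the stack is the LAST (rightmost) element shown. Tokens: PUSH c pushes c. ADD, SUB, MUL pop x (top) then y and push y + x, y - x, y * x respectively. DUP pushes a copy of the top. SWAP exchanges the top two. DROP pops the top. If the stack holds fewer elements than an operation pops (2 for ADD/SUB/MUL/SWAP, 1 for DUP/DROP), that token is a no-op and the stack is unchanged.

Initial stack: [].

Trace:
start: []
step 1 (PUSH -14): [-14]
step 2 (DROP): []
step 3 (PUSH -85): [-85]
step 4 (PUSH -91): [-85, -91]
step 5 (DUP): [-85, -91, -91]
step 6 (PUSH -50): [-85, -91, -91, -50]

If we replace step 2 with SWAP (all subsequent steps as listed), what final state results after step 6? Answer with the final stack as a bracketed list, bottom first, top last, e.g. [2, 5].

(re-executing from step 2 with the substitution; state before step 2: [-14])
step 2 (SWAP): [-14]
step 3 (PUSH -85): [-14, -85]
step 4 (PUSH -91): [-14, -85, -91]
step 5 (DUP): [-14, -85, -91, -91]
step 6 (PUSH -50): [-14, -85, -91, -91, -50]

[-14, -85, -91, -91, -50]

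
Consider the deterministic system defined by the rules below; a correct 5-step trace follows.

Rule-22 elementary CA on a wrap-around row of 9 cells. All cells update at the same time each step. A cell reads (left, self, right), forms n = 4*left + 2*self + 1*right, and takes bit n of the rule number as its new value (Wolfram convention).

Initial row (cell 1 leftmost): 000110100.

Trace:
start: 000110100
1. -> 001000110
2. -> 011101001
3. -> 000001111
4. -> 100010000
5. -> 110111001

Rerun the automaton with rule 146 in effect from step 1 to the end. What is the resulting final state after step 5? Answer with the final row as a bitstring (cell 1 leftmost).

001011010

(re-executing steps 1..5 under rule 146; state before step 1: 000110100)
1. -> 001000010
2. -> 010100101
3. -> 000011000
4. -> 000100100
5. -> 001011010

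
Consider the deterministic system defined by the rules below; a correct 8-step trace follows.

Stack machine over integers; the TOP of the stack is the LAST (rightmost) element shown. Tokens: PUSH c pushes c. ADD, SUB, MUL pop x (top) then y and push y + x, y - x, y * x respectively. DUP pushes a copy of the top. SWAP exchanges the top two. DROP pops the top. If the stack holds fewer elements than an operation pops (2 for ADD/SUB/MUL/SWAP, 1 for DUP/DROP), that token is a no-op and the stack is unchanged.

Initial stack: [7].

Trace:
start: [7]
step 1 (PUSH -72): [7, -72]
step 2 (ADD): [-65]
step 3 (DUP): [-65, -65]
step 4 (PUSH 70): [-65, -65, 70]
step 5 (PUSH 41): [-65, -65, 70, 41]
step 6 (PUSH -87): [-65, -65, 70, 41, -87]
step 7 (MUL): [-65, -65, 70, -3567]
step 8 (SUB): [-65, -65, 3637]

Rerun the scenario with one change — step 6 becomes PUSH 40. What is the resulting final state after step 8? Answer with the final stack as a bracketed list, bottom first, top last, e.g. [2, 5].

[-65, -65, -1570]

(re-executing from step 6 with the substitution; state before step 6: [-65, -65, 70, 41])
step 6 (PUSH 40): [-65, -65, 70, 41, 40]
step 7 (MUL): [-65, -65, 70, 1640]
step 8 (SUB): [-65, -65, -1570]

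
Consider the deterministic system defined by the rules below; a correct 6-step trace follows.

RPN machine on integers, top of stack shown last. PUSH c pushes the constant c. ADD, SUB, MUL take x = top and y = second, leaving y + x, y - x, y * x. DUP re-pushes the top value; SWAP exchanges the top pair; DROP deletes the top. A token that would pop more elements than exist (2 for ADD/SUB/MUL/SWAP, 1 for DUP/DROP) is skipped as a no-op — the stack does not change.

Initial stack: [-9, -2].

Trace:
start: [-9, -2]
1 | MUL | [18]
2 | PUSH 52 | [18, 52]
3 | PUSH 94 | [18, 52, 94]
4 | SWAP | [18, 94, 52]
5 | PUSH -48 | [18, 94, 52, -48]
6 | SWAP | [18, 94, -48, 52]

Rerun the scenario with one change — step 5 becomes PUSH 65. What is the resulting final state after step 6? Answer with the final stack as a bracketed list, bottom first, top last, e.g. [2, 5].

[18, 94, 65, 52]

(re-executing from step 5 with the substitution; state before step 5: [18, 94, 52])
5 | PUSH 65 | [18, 94, 52, 65]
6 | SWAP | [18, 94, 65, 52]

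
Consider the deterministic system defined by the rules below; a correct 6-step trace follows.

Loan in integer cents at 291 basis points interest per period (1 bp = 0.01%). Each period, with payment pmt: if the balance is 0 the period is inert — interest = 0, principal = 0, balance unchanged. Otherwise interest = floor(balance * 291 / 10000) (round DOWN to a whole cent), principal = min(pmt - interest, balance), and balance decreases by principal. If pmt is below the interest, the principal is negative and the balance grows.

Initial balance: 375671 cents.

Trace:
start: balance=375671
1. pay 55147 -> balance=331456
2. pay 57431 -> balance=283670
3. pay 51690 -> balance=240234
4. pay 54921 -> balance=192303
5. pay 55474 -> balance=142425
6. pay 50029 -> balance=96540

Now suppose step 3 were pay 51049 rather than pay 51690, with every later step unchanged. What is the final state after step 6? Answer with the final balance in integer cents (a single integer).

(re-executing from step 3 with the substitution; state before step 3: balance=283670)
3. pay 51049 -> balance=240875
4. pay 54921 -> balance=192963
5. pay 55474 -> balance=143104
6. pay 50029 -> balance=97239

97239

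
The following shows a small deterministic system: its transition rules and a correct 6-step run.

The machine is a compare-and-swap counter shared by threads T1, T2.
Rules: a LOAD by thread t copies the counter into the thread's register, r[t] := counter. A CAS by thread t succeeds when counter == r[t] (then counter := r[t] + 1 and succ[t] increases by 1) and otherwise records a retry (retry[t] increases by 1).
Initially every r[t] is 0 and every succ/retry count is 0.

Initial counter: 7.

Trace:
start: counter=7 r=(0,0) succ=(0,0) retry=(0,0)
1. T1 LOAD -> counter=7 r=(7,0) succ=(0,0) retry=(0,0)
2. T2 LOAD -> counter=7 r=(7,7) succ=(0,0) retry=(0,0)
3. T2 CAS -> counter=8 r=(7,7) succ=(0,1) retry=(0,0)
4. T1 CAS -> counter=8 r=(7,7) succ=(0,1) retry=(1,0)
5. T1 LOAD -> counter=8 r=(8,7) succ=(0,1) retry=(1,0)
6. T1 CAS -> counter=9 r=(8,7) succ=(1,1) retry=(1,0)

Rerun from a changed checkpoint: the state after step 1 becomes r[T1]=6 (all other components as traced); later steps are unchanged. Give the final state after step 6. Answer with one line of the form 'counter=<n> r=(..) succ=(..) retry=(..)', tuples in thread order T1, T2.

state after step 1 := counter=7 r=(6,0) succ=(0,0) retry=(0,0)
2. T2 LOAD -> counter=7 r=(6,7) succ=(0,0) retry=(0,0)
3. T2 CAS -> counter=8 r=(6,7) succ=(0,1) retry=(0,0)
4. T1 CAS -> counter=8 r=(6,7) succ=(0,1) retry=(1,0)
5. T1 LOAD -> counter=8 r=(8,7) succ=(0,1) retry=(1,0)
6. T1 CAS -> counter=9 r=(8,7) succ=(1,1) retry=(1,0)

counter=9 r=(8,7) succ=(1,1) retry=(1,0)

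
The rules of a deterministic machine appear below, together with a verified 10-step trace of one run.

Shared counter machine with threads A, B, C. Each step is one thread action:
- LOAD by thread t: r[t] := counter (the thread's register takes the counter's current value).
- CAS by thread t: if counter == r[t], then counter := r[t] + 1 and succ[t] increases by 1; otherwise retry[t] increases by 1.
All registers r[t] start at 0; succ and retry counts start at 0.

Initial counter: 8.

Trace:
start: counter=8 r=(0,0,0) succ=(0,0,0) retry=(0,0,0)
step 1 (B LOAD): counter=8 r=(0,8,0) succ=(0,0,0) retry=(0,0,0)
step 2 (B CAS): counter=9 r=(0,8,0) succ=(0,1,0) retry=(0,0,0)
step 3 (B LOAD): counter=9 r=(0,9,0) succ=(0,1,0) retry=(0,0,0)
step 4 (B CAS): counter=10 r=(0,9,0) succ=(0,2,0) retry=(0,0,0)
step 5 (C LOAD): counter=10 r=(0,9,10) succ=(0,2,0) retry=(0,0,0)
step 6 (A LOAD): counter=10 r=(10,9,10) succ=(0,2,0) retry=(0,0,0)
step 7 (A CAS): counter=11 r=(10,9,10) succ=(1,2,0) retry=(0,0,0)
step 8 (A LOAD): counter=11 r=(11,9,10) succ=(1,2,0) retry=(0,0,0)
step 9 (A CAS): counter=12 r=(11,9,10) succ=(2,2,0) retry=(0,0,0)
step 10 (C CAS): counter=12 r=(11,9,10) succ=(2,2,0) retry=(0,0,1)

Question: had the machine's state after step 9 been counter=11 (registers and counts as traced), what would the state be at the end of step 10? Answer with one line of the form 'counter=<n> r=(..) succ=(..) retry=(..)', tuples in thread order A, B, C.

counter=11 r=(11,9,10) succ=(2,2,0) retry=(0,0,1)

state after step 9 := counter=11 r=(11,9,10) succ=(2,2,0) retry=(0,0,0)
step 10 (C CAS): counter=11 r=(11,9,10) succ=(2,2,0) retry=(0,0,1)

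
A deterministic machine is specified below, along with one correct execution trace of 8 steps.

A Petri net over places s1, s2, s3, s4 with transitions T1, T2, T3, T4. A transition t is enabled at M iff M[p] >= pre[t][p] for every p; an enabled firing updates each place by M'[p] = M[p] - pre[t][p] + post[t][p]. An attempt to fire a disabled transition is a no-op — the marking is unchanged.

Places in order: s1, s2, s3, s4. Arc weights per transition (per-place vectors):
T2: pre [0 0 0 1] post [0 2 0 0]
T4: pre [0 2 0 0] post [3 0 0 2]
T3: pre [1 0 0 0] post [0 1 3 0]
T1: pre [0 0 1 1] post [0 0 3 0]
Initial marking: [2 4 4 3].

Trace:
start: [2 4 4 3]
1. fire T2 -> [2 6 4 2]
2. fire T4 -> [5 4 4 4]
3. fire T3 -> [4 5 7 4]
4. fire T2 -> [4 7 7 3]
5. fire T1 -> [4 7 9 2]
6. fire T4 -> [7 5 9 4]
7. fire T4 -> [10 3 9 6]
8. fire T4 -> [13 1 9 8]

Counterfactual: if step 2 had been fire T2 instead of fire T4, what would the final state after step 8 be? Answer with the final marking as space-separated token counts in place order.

10 5 7 6

(re-executing from step 2 with the substitution; state before step 2: [2 6 4 2])
2. fire T2 -> [2 8 4 1]
3. fire T3 -> [1 9 7 1]
4. fire T2 -> [1 11 7 0]
5. fire T1 -> [1 11 7 0]
6. fire T4 -> [4 9 7 2]
7. fire T4 -> [7 7 7 4]
8. fire T4 -> [10 5 7 6]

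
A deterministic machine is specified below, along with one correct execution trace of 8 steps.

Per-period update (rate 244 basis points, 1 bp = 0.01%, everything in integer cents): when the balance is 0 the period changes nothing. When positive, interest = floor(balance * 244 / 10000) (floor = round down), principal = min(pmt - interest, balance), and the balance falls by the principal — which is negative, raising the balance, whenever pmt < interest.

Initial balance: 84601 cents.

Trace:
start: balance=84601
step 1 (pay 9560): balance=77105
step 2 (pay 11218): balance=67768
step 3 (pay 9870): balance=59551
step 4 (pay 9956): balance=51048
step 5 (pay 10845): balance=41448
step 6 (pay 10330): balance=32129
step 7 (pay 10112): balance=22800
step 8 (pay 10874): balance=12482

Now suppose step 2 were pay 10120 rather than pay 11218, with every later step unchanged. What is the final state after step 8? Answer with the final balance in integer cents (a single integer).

13751

(re-executing from step 2 with the substitution; state before step 2: balance=77105)
step 2 (pay 10120): balance=68866
step 3 (pay 9870): balance=60676
step 4 (pay 9956): balance=52200
step 5 (pay 10845): balance=42628
step 6 (pay 10330): balance=33338
step 7 (pay 10112): balance=24039
step 8 (pay 10874): balance=13751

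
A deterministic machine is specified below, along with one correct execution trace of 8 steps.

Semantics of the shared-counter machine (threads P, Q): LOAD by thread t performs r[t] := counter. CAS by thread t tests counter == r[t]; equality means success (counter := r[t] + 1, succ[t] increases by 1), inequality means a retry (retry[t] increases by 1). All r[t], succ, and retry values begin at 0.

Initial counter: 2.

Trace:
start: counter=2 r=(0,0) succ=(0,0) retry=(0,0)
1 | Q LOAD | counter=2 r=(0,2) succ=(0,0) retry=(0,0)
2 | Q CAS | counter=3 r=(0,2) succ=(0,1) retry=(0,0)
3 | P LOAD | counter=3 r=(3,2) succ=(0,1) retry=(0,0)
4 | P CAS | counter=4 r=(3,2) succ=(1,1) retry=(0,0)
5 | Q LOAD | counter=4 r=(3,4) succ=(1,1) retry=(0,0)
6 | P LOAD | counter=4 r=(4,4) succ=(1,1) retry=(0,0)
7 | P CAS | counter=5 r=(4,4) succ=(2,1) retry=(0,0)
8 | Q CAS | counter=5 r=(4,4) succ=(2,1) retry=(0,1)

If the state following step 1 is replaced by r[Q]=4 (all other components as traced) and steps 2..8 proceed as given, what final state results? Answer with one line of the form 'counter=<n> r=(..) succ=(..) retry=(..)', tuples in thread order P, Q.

counter=4 r=(3,3) succ=(2,0) retry=(0,2)

state after step 1 := counter=2 r=(0,4) succ=(0,0) retry=(0,0)
2 | Q CAS | counter=2 r=(0,4) succ=(0,0) retry=(0,1)
3 | P LOAD | counter=2 r=(2,4) succ=(0,0) retry=(0,1)
4 | P CAS | counter=3 r=(2,4) succ=(1,0) retry=(0,1)
5 | Q LOAD | counter=3 r=(2,3) succ=(1,0) retry=(0,1)
6 | P LOAD | counter=3 r=(3,3) succ=(1,0) retry=(0,1)
7 | P CAS | counter=4 r=(3,3) succ=(2,0) retry=(0,1)
8 | Q CAS | counter=4 r=(3,3) succ=(2,0) retry=(0,2)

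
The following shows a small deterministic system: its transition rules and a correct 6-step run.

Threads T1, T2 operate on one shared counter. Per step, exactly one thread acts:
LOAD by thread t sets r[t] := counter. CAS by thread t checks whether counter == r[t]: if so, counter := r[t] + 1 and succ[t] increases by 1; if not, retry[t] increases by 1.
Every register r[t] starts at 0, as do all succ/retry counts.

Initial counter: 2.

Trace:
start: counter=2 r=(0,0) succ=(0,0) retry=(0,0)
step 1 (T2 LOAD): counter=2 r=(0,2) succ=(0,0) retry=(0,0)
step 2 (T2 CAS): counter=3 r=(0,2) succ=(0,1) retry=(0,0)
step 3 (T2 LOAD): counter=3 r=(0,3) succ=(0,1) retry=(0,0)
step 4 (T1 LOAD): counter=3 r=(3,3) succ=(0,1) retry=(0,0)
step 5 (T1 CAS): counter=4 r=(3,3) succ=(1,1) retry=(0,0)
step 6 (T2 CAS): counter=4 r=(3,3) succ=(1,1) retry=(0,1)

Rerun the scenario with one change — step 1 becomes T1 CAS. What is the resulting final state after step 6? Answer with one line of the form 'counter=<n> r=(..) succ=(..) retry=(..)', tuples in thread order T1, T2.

counter=3 r=(2,2) succ=(1,0) retry=(1,2)

(re-executing from step 1 with the substitution; state before step 1: counter=2 r=(0,0) succ=(0,0) retry=(0,0))
step 1 (T1 CAS): counter=2 r=(0,0) succ=(0,0) retry=(1,0)
step 2 (T2 CAS): counter=2 r=(0,0) succ=(0,0) retry=(1,1)
step 3 (T2 LOAD): counter=2 r=(0,2) succ=(0,0) retry=(1,1)
step 4 (T1 LOAD): counter=2 r=(2,2) succ=(0,0) retry=(1,1)
step 5 (T1 CAS): counter=3 r=(2,2) succ=(1,0) retry=(1,1)
step 6 (T2 CAS): counter=3 r=(2,2) succ=(1,0) retry=(1,2)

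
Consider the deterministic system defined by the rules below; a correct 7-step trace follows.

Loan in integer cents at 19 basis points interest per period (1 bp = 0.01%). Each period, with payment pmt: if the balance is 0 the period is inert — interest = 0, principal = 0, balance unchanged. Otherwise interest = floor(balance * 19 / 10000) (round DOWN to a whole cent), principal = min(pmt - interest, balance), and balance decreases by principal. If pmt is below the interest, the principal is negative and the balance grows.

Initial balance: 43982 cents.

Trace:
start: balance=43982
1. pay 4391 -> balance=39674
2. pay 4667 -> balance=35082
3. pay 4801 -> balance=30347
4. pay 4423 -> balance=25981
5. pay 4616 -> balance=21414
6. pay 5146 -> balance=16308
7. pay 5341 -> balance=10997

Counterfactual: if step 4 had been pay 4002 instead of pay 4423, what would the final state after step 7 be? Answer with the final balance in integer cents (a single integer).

11421

(re-executing from step 4 with the substitution; state before step 4: balance=30347)
4. pay 4002 -> balance=26402
5. pay 4616 -> balance=21836
6. pay 5146 -> balance=16731
7. pay 5341 -> balance=11421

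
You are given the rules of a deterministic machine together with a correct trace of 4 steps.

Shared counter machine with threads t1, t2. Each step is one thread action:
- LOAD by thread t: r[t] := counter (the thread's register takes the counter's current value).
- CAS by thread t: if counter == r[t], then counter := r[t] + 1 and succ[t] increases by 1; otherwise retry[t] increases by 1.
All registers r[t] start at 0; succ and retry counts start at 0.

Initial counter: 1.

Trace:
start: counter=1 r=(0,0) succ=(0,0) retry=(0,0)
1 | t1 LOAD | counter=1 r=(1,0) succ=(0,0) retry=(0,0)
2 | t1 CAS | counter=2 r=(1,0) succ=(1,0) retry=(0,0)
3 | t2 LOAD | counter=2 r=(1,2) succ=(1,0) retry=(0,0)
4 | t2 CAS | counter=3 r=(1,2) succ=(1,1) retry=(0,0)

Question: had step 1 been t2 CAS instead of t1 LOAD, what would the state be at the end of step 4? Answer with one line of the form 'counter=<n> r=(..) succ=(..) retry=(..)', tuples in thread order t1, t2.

(re-executing from step 1 with the substitution; state before step 1: counter=1 r=(0,0) succ=(0,0) retry=(0,0))
1 | t2 CAS | counter=1 r=(0,0) succ=(0,0) retry=(0,1)
2 | t1 CAS | counter=1 r=(0,0) succ=(0,0) retry=(1,1)
3 | t2 LOAD | counter=1 r=(0,1) succ=(0,0) retry=(1,1)
4 | t2 CAS | counter=2 r=(0,1) succ=(0,1) retry=(1,1)

counter=2 r=(0,1) succ=(0,1) retry=(1,1)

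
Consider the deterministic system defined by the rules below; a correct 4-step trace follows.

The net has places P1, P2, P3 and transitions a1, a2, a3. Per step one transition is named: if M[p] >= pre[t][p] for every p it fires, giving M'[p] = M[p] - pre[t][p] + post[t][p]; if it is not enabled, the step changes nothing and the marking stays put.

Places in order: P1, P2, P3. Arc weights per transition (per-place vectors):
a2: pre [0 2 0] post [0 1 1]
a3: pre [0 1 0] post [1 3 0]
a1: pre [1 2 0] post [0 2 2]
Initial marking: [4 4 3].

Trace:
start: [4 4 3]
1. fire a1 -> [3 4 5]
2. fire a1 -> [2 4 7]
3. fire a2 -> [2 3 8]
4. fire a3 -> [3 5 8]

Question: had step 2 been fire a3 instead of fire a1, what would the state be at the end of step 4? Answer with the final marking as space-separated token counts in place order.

5 7 6

(re-executing from step 2 with the substitution; state before step 2: [3 4 5])
2. fire a3 -> [4 6 5]
3. fire a2 -> [4 5 6]
4. fire a3 -> [5 7 6]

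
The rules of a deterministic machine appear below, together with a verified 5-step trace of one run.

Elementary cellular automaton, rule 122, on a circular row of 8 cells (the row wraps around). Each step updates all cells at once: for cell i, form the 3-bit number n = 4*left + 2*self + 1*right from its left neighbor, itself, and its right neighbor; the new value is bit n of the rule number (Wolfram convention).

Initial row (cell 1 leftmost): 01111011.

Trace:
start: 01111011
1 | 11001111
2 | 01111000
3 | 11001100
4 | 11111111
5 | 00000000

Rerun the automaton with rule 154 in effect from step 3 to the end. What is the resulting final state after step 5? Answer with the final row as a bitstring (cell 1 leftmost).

(re-executing steps 3..5 under rule 154; state before step 3: 01111000)
3 | 11110100
4 | 11100011
5 | 11010111

11010111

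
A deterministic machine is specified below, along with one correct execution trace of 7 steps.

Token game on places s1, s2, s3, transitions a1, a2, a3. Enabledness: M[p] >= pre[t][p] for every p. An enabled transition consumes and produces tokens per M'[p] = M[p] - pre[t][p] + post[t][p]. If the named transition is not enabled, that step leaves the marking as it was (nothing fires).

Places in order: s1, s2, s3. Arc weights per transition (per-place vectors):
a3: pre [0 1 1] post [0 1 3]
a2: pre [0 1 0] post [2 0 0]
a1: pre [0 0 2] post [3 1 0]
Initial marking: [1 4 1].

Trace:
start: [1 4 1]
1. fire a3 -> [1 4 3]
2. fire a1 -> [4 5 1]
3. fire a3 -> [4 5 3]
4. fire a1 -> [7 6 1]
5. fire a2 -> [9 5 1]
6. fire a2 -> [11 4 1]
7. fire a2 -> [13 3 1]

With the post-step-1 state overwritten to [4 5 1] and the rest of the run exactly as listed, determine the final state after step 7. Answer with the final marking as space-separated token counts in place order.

13 3 1

state after step 1 := [4 5 1]
2. fire a1 -> [4 5 1]
3. fire a3 -> [4 5 3]
4. fire a1 -> [7 6 1]
5. fire a2 -> [9 5 1]
6. fire a2 -> [11 4 1]
7. fire a2 -> [13 3 1]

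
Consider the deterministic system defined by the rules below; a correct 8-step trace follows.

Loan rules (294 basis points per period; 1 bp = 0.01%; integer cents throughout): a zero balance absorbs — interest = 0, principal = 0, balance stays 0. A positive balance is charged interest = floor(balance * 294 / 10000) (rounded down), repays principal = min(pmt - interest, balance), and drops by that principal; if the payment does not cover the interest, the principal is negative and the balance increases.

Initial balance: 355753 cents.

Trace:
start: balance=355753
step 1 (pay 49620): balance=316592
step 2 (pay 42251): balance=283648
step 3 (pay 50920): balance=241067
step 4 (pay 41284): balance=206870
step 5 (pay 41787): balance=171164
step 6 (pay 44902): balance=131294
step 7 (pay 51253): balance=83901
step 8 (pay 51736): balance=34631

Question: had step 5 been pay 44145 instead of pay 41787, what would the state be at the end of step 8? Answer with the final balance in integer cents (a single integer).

(re-executing from step 5 with the substitution; state before step 5: balance=206870)
step 5 (pay 44145): balance=168806
step 6 (pay 44902): balance=128866
step 7 (pay 51253): balance=81401
step 8 (pay 51736): balance=32058

32058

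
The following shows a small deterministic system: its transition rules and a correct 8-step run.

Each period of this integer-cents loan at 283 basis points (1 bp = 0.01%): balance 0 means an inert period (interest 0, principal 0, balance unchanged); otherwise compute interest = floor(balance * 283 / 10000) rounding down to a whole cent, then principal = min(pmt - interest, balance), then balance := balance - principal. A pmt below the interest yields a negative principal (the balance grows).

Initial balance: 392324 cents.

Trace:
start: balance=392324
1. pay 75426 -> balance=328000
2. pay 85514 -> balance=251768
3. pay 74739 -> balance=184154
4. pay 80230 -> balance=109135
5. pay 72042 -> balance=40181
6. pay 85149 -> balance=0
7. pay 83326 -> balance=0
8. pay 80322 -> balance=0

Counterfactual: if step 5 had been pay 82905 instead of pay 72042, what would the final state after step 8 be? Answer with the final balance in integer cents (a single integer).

(re-executing from step 5 with the substitution; state before step 5: balance=109135)
5. pay 82905 -> balance=29318
6. pay 85149 -> balance=0
7. pay 83326 -> balance=0
8. pay 80322 -> balance=0

0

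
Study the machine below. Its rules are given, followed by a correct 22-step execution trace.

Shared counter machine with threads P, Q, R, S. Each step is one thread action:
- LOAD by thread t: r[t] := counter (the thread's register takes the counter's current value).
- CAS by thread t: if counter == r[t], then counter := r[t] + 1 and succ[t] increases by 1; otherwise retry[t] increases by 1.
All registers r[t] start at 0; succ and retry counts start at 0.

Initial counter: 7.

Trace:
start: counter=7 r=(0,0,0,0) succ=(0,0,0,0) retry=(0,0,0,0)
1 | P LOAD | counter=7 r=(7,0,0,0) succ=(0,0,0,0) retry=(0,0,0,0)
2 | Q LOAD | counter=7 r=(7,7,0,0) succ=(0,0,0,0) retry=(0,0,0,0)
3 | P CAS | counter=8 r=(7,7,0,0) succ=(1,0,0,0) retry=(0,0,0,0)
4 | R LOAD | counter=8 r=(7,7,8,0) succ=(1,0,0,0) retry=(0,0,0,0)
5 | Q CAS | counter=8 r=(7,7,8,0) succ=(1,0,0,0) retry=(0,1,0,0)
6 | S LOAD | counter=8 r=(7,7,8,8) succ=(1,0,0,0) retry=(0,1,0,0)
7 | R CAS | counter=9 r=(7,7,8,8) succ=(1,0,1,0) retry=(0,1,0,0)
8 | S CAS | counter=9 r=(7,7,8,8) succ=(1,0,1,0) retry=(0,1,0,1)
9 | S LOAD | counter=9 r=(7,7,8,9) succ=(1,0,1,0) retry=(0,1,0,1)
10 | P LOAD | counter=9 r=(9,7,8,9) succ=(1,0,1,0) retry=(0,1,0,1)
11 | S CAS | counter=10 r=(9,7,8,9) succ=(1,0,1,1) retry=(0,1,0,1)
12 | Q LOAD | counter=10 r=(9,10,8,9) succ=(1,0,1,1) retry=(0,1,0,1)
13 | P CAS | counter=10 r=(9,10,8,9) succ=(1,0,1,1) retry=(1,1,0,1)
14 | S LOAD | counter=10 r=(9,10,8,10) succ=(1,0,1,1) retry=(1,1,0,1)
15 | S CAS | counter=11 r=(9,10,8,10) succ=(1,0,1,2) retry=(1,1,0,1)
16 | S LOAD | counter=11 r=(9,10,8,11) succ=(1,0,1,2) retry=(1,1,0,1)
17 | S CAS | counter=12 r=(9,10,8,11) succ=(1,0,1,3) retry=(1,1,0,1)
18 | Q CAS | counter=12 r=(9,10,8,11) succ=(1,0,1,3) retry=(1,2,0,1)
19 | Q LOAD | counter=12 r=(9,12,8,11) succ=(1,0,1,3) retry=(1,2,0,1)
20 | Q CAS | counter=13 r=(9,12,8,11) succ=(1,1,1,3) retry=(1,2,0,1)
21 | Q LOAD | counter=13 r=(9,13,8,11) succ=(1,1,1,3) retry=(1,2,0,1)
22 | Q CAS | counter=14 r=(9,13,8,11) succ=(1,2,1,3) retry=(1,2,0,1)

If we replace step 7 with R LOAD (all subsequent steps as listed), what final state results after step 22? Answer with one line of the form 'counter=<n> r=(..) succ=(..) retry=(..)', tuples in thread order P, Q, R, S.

counter=14 r=(9,13,8,11) succ=(1,2,0,4) retry=(1,2,0,0)

(re-executing from step 7 with the substitution; state before step 7: counter=8 r=(7,7,8,8) succ=(1,0,0,0) retry=(0,1,0,0))
7 | R LOAD | counter=8 r=(7,7,8,8) succ=(1,0,0,0) retry=(0,1,0,0)
8 | S CAS | counter=9 r=(7,7,8,8) succ=(1,0,0,1) retry=(0,1,0,0)
9 | S LOAD | counter=9 r=(7,7,8,9) succ=(1,0,0,1) retry=(0,1,0,0)
10 | P LOAD | counter=9 r=(9,7,8,9) succ=(1,0,0,1) retry=(0,1,0,0)
11 | S CAS | counter=10 r=(9,7,8,9) succ=(1,0,0,2) retry=(0,1,0,0)
12 | Q LOAD | counter=10 r=(9,10,8,9) succ=(1,0,0,2) retry=(0,1,0,0)
13 | P CAS | counter=10 r=(9,10,8,9) succ=(1,0,0,2) retry=(1,1,0,0)
14 | S LOAD | counter=10 r=(9,10,8,10) succ=(1,0,0,2) retry=(1,1,0,0)
15 | S CAS | counter=11 r=(9,10,8,10) succ=(1,0,0,3) retry=(1,1,0,0)
16 | S LOAD | counter=11 r=(9,10,8,11) succ=(1,0,0,3) retry=(1,1,0,0)
17 | S CAS | counter=12 r=(9,10,8,11) succ=(1,0,0,4) retry=(1,1,0,0)
18 | Q CAS | counter=12 r=(9,10,8,11) succ=(1,0,0,4) retry=(1,2,0,0)
19 | Q LOAD | counter=12 r=(9,12,8,11) succ=(1,0,0,4) retry=(1,2,0,0)
20 | Q CAS | counter=13 r=(9,12,8,11) succ=(1,1,0,4) retry=(1,2,0,0)
21 | Q LOAD | counter=13 r=(9,13,8,11) succ=(1,1,0,4) retry=(1,2,0,0)
22 | Q CAS | counter=14 r=(9,13,8,11) succ=(1,2,0,4) retry=(1,2,0,0)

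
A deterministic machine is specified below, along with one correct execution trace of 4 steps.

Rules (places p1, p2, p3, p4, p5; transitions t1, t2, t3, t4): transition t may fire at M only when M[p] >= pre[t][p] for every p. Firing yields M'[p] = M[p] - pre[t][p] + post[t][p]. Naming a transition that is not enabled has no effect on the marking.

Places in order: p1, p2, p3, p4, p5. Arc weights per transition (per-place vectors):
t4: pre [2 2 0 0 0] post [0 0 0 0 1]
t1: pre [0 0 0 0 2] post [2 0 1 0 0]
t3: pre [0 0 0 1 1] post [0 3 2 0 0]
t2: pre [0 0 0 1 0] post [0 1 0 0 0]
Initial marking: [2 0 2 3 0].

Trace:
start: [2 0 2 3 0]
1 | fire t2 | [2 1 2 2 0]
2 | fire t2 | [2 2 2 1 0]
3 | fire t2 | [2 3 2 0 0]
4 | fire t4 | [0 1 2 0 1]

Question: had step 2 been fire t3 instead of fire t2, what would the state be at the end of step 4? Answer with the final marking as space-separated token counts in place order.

0 0 2 1 1

(re-executing from step 2 with the substitution; state before step 2: [2 1 2 2 0])
2 | fire t3 | [2 1 2 2 0]
3 | fire t2 | [2 2 2 1 0]
4 | fire t4 | [0 0 2 1 1]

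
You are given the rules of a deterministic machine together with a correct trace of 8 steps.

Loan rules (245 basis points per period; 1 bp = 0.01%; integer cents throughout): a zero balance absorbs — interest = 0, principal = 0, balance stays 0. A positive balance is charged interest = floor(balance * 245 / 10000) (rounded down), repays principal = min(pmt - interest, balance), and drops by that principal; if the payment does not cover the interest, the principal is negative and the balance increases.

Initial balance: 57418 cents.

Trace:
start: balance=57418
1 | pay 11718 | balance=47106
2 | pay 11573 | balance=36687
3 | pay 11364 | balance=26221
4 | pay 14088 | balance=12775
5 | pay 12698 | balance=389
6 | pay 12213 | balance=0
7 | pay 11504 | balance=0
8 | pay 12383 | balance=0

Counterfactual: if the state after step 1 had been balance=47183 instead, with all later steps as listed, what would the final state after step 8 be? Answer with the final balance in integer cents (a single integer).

state after step 1 := balance=47183
2 | pay 11573 | balance=36765
3 | pay 11364 | balance=26301
4 | pay 14088 | balance=12857
5 | pay 12698 | balance=473
6 | pay 12213 | balance=0
7 | pay 11504 | balance=0
8 | pay 12383 | balance=0

0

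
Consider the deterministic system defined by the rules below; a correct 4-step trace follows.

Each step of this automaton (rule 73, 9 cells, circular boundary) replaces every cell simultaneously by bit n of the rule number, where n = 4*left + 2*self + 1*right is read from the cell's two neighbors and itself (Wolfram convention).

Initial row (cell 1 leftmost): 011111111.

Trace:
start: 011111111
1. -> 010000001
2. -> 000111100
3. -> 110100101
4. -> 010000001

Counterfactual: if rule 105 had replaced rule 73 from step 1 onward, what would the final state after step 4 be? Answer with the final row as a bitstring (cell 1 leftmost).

011100111

(re-executing steps 1..4 under rule 105; state before step 1: 011111111)
1. -> 110000001
2. -> 010111101
3. -> 101100110
4. -> 011100111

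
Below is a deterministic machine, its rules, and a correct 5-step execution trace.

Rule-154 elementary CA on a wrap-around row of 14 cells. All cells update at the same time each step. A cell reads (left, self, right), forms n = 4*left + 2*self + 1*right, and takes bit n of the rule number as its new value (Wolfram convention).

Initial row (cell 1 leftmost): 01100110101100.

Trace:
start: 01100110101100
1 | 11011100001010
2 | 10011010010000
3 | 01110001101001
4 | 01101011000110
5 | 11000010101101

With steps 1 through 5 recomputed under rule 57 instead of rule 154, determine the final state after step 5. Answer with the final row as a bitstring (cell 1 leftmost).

(re-executing steps 1..5 under rule 57; state before step 1: 01100110101100)
1 | 01010101011011
2 | 10101010110110
3 | 01010101101101
4 | 10101011011010
5 | 01010110110101

01010110110101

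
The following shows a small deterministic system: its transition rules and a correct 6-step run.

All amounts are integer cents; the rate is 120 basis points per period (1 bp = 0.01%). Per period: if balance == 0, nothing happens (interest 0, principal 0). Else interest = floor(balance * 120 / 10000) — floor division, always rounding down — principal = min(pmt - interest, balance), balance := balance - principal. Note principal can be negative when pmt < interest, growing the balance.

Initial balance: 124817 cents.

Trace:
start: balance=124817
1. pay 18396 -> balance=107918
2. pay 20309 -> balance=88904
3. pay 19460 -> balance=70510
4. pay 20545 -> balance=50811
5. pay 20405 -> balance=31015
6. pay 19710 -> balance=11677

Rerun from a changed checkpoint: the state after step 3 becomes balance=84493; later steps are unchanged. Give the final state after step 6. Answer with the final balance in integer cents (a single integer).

state after step 3 := balance=84493
4. pay 20545 -> balance=64961
5. pay 20405 -> balance=45335
6. pay 19710 -> balance=26169

26169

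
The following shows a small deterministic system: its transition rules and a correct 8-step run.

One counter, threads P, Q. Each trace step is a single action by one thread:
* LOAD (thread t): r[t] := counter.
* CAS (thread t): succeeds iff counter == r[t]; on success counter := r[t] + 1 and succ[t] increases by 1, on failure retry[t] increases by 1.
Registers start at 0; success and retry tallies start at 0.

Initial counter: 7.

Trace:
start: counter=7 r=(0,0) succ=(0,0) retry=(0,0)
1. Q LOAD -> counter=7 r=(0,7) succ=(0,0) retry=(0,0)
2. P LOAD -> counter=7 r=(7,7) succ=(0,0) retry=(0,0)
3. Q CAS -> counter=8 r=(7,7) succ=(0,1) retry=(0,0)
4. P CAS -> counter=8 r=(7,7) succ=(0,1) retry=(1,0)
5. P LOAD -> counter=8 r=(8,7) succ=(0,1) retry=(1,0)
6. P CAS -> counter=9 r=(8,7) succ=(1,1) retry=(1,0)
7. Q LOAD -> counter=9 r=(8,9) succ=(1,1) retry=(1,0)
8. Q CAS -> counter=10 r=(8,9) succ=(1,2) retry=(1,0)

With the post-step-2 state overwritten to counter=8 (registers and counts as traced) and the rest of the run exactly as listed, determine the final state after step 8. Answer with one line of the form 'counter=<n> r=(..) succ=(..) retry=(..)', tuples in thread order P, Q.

state after step 2 := counter=8 r=(7,7) succ=(0,0) retry=(0,0)
3. Q CAS -> counter=8 r=(7,7) succ=(0,0) retry=(0,1)
4. P CAS -> counter=8 r=(7,7) succ=(0,0) retry=(1,1)
5. P LOAD -> counter=8 r=(8,7) succ=(0,0) retry=(1,1)
6. P CAS -> counter=9 r=(8,7) succ=(1,0) retry=(1,1)
7. Q LOAD -> counter=9 r=(8,9) succ=(1,0) retry=(1,1)
8. Q CAS -> counter=10 r=(8,9) succ=(1,1) retry=(1,1)

counter=10 r=(8,9) succ=(1,1) retry=(1,1)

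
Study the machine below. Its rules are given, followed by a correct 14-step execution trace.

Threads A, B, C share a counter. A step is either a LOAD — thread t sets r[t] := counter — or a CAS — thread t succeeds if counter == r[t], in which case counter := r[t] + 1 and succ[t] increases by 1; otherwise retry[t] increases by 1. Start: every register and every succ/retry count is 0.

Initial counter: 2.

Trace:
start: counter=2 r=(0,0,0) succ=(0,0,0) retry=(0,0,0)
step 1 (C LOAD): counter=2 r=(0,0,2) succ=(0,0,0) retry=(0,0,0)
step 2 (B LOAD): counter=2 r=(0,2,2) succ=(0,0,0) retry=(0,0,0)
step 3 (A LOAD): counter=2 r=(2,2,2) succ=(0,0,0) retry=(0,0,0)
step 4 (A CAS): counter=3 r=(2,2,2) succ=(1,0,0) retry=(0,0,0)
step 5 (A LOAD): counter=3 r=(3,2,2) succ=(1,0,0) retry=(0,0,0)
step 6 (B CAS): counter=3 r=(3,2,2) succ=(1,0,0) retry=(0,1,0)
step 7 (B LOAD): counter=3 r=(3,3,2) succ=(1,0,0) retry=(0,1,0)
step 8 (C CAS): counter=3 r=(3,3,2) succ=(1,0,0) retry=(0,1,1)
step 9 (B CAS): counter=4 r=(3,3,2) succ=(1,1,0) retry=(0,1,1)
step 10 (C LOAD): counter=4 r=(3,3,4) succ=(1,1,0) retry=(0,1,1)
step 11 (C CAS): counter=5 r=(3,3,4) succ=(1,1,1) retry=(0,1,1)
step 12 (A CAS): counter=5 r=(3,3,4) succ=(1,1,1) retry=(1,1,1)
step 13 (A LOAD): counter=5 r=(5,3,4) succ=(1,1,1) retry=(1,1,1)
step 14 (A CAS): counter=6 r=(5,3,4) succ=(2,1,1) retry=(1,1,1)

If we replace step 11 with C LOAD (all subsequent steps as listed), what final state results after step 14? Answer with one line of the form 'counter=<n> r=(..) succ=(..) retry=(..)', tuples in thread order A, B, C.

counter=5 r=(4,3,4) succ=(2,1,0) retry=(1,1,1)

(re-executing from step 11 with the substitution; state before step 11: counter=4 r=(3,3,4) succ=(1,1,0) retry=(0,1,1))
step 11 (C LOAD): counter=4 r=(3,3,4) succ=(1,1,0) retry=(0,1,1)
step 12 (A CAS): counter=4 r=(3,3,4) succ=(1,1,0) retry=(1,1,1)
step 13 (A LOAD): counter=4 r=(4,3,4) succ=(1,1,0) retry=(1,1,1)
step 14 (A CAS): counter=5 r=(4,3,4) succ=(2,1,0) retry=(1,1,1)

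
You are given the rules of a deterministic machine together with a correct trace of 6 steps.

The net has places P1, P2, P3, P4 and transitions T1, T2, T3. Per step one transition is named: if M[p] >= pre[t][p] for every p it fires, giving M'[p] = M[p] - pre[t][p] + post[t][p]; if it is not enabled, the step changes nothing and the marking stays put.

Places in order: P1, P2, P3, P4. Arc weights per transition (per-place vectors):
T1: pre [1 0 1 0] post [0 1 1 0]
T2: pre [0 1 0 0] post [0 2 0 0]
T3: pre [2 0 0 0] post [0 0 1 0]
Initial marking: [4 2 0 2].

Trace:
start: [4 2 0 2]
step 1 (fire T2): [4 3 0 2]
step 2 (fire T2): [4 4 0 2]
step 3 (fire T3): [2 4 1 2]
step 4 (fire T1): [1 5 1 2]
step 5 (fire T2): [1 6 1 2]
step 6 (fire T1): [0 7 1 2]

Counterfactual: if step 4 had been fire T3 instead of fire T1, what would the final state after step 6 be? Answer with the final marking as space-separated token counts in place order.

0 5 2 2

(re-executing from step 4 with the substitution; state before step 4: [2 4 1 2])
step 4 (fire T3): [0 4 2 2]
step 5 (fire T2): [0 5 2 2]
step 6 (fire T1): [0 5 2 2]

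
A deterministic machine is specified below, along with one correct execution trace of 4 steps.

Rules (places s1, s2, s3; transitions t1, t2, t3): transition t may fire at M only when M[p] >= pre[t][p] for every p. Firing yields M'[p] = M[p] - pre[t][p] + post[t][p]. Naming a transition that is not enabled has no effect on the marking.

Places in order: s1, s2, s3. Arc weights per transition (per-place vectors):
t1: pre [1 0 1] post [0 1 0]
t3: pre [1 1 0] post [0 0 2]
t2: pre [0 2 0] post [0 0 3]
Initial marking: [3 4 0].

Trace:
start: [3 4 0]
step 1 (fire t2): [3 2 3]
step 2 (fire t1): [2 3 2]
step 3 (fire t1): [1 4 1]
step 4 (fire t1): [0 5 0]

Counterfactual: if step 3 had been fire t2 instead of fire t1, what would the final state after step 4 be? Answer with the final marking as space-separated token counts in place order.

(re-executing from step 3 with the substitution; state before step 3: [2 3 2])
step 3 (fire t2): [2 1 5]
step 4 (fire t1): [1 2 4]

1 2 4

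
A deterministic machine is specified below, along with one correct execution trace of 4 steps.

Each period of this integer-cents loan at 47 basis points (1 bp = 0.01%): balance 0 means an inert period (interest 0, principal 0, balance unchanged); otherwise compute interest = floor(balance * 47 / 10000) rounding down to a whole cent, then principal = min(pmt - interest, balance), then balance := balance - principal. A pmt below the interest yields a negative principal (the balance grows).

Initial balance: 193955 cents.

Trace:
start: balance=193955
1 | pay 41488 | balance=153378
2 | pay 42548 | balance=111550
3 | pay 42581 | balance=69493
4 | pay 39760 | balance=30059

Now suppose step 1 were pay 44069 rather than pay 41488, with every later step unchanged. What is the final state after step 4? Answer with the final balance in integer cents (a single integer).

27442

(re-executing from step 1 with the substitution; state before step 1: balance=193955)
1 | pay 44069 | balance=150797
2 | pay 42548 | balance=108957
3 | pay 42581 | balance=66888
4 | pay 39760 | balance=27442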